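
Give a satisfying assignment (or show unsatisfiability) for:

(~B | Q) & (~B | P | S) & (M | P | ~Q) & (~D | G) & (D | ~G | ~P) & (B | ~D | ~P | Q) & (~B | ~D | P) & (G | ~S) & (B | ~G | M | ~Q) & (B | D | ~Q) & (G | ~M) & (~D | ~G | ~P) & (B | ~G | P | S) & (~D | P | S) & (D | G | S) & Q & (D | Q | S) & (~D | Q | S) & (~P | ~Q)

Unit clause (Q) forces Q = True.
In (~P | ~Q) only ~P is left, so P = False.
In (M | P | ~Q) only M is left, so M = True.
In (G | ~M) only G is left, so G = True.
Try S = False:
  (~B | P | S) forces B = False.
  clause (B | ~G | P | S) is falsified — backtrack.
So S = True.
Set B = True.
  then (~B | ~D | P) forces D = False.
All clauses satisfied.

S: True, Q: True, B: True, G: True, P: False, D: False, M: True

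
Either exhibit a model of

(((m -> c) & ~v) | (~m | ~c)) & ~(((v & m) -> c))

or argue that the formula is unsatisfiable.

v = True; c = False; m = True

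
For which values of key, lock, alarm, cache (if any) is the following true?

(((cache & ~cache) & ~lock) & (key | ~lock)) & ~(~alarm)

Case cache = True: the conjunct ~cache is False.
Case cache = False: the conjunct cache is False.
Both cases fail — unsatisfiable.

The formula is unsatisfiable.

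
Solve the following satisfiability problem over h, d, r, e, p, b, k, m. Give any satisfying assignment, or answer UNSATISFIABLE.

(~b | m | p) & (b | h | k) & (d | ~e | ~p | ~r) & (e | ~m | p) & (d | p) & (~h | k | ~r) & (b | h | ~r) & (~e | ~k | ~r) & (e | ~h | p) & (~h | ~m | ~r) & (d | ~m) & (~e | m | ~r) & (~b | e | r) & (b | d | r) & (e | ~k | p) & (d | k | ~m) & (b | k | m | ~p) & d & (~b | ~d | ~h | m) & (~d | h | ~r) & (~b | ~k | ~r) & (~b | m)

h = False, d = True, r = False, e = True, p = False, b = False, k = True, m = True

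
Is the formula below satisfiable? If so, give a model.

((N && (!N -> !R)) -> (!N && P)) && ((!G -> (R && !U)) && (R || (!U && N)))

U=T; G=T; R=T; N=F; P=F

  (N && (!N -> !R)) -> (!N && P) = True
    N && (!N -> !R) = False
      !N -> !R = False
        !N = True
        !R = False
    !N && P = False
      !N = True
  (!G -> (R && !U)) && (R || (!U && N)) = True
    !G -> (R && !U) = True
      !G = False
      R && !U = False
        !U = False
    R || (!U && N) = True
      !U && N = False
        !U = False
Both conjuncts True, so the formula holds.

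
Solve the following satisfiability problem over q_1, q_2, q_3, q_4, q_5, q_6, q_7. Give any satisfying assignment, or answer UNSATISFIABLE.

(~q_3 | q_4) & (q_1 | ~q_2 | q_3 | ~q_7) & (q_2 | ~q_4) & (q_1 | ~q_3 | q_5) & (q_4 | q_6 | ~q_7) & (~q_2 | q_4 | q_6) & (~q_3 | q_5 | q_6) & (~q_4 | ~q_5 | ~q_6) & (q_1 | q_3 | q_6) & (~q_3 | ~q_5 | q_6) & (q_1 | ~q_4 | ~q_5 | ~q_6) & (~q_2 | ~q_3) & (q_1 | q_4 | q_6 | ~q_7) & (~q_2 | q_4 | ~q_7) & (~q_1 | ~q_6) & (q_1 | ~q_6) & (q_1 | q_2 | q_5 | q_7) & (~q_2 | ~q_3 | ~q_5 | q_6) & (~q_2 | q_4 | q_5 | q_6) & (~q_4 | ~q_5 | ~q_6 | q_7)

Try q_1 = False:
  (q_1 | ~q_6) forces q_6 = False.
  (q_1 | q_3 | q_6) forces q_3 = True.
  (~q_3 | q_4) forces q_4 = True.
  (q_2 | ~q_4) forces q_2 = True.
  clause (~q_2 | ~q_3) is falsified — backtrack.
So q_1 = True.
  then (~q_1 | ~q_6) forces q_6 = False.
Set q_2 = False.
  then (q_2 | ~q_4) forces q_4 = False.
  then (q_4 | q_6 | ~q_7) forces q_7 = False.
  then (~q_3 | q_4) forces q_3 = False.
Set q_5 = False.
All clauses satisfied.

q_1 = True, q_2 = False, q_3 = False, q_4 = False, q_5 = False, q_6 = False, q_7 = False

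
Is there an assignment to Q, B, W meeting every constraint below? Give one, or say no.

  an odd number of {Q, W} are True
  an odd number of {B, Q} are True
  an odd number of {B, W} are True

Unsatisfiable — no assignment works.

Adding constraints 1, 2, 3 mod 2: every variable appears an even number of times on the left, so the left side is 0.
But the right sides sum to 1 (mod 2). 0 ≠ 1 — the system is inconsistent.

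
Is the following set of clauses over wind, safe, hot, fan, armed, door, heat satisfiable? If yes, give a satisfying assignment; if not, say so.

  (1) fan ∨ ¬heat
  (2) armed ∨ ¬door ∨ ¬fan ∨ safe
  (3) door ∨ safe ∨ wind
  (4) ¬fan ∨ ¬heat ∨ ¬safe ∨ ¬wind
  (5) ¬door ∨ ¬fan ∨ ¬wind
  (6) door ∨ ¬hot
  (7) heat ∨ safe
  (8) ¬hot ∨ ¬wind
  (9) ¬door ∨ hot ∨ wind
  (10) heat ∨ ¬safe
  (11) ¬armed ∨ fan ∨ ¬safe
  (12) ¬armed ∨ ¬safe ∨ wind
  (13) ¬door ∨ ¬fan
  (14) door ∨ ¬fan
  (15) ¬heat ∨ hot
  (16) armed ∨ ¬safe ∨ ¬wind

Case fan = True:
  (¬door ∨ ¬fan) forces door = False.
  Clause (door ∨ ¬fan) is falsified — contradiction.
Case fan = False:
  (fan ∨ ¬heat) forces heat = False.
  (heat ∨ safe) forces safe = True.
  Clause (heat ∨ ¬safe) is falsified — contradiction.
Both cases fail, so the formula is unsatisfiable.

No satisfying assignment exists.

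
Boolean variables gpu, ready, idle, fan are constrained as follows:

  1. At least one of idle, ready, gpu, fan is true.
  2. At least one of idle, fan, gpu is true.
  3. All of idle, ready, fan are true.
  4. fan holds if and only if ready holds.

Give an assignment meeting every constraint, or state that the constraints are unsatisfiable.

gpu = True; ready = True; idle = True; fan = True

  (1) {idle, ready, gpu, fan}: 4 true — at least one ✓
  (2) {idle, fan, gpu}: 3 true — at least one ✓
  (3) {idle, ready, fan}: all 3 true ✓
  (4) fan=T, ready=T — same ✓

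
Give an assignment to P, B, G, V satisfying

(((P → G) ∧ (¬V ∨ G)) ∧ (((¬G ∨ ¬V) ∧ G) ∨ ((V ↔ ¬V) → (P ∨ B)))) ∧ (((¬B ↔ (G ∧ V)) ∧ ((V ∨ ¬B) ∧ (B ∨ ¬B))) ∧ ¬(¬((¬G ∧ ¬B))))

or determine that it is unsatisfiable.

Case G = True: the conjunct ¬(¬((¬G ∧ ¬B))) becomes ¬(¬False) = False.
Case G = False: the formula simplifies to ((¬P ∧ ¬V) ∧ ((V ↔ ¬V) → (P ∨ B))) ∧ ((B ∧ ((V ∨ ¬B) ∧ (B ∨ ¬B))) ∧ ¬(¬(¬B))).
  B = True: the conjunct ¬(¬(¬B)) becomes ¬(¬False) = False.
  B = False: the conjunct B is False.
Both cases fail — unsatisfiable.

The formula is unsatisfiable.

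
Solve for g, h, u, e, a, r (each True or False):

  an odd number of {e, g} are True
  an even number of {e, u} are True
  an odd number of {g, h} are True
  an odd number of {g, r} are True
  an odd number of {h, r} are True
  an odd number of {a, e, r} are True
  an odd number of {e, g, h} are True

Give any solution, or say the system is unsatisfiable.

Adding constraints 3, 4, 5 mod 2: every variable appears an even number of times on the left, so the left side is 0.
But the right sides sum to 1 (mod 2). 0 ≠ 1 — the system is inconsistent.

The formula is unsatisfiable.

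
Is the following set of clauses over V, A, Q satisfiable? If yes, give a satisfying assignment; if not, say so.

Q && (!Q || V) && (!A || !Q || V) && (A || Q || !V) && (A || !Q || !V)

Unit clause (Q) forces Q = True.
In (!Q || V) only V is left, so V = True.
In (A || !Q || !V) only A is left, so A = True.
Check each clause:
  (Q): Q holds.
  (!Q || V): V holds.
  (!A || !Q || V): V holds.
  (A || Q || !V): A holds.
  (A || !Q || !V): A holds.
All clauses satisfied.

V = True; A = True; Q = True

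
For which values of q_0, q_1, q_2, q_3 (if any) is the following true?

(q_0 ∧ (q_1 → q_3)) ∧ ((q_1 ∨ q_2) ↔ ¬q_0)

q_0 = True, q_1 = False, q_2 = False, q_3 = False

  q_0 ∧ (q_1 → q_3) = True
    q_1 → q_3 = True
  (q_1 ∨ q_2) ↔ ¬q_0 = True
    q_1 ∨ q_2 = False
    ¬q_0 = False
Both conjuncts True, so the formula holds.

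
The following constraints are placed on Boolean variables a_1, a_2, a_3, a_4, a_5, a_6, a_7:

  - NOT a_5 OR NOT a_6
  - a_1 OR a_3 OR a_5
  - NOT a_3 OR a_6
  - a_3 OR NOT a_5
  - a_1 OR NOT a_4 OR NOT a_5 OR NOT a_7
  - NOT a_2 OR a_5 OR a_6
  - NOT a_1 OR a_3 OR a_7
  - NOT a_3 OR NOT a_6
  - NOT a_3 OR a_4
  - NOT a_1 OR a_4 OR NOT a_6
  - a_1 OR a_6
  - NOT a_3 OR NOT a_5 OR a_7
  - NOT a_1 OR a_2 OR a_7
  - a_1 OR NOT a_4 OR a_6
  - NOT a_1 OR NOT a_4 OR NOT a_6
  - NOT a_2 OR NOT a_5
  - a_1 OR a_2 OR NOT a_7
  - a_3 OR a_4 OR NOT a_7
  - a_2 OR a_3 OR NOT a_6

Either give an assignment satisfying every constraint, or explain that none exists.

Try a_1 = False:
  (a_1 OR a_6) forces a_6 = True.
  (NOT a_5 OR NOT a_6) forces a_5 = False.
  (a_1 OR a_3 OR a_5) forces a_3 = True.
  clause (NOT a_3 OR NOT a_6) is falsified — backtrack.
So a_1 = True.
Set a_2 = False.
  then (NOT a_1 OR a_2 OR a_7) forces a_7 = True.
Set a_3 = False.
  then (a_3 OR NOT a_5) forces a_5 = False.
  then (a_3 OR a_4 OR NOT a_7) forces a_4 = True.
  then (a_2 OR a_3 OR NOT a_6) forces a_6 = False.
All clauses satisfied.

a_1 = True; a_2 = False; a_3 = False; a_4 = True; a_5 = False; a_6 = False; a_7 = True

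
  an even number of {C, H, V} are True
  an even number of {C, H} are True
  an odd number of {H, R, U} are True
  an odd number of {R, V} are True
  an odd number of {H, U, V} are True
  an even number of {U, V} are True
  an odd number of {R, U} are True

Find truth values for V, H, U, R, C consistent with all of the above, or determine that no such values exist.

No satisfying assignment exists.

Adding constraints 3, 4, 5 mod 2: every variable appears an even number of times on the left, so the left side is 0.
But the right sides sum to 1 (mod 2). 0 ≠ 1 — the system is inconsistent.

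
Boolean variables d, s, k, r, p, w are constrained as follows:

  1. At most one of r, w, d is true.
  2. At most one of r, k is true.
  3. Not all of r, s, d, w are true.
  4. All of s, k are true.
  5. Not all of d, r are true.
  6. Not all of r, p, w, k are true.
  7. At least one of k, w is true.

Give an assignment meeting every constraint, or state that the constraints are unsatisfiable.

d=F, s=T, k=T, r=F, p=F, w=F

  (1) {r, w, d}: 0 true — at most one ✓
  (2) {r, k}: 1 true — at most one ✓
  (3) {r, s, d, w}: 1/4 true — not all ✓
  (4) {s, k}: all 2 true ✓
  (5) {d, r}: 0/2 true — not all ✓
  (6) {r, p, w, k}: 1/4 true — not all ✓
  (7) {k, w}: 1 true — at least one ✓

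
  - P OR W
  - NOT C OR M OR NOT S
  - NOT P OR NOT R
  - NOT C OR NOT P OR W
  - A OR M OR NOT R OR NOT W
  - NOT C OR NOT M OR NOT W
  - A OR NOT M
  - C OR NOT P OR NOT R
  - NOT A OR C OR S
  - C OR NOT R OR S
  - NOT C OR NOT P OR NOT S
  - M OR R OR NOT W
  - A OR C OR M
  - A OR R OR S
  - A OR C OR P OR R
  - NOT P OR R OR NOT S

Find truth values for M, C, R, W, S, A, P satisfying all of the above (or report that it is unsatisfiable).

M = True, C = False, R = False, W = True, S = True, A = True, P = False

Set M = True.
  then (A OR NOT M) forces A = True.
Try C = True:
  (NOT C OR NOT M OR NOT W) forces W = False.
  (P OR W) forces P = True.
  clause (NOT C OR NOT P OR W) is falsified — backtrack.
So C = False.
  then (NOT A OR C OR S) forces S = True.
Set R = False.
  then (NOT P OR R OR NOT S) forces P = False.
  then (P OR W) forces W = True.
All clauses satisfied.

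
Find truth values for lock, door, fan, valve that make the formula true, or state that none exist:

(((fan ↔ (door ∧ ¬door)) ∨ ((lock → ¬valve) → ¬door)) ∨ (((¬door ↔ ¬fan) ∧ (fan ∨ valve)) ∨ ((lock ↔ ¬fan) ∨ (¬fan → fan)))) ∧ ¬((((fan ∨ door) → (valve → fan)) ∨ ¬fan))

The conjunct ¬((((fan ∨ door) → (valve → fan)) ∨ ¬fan)) is unsatisfiable on its own:
  door=F, fan=F, valve=F: evaluates to False.
  door=F, fan=F, valve=T: evaluates to False.
  door=F, fan=T, valve=F: evaluates to False.
  door=F, fan=T, valve=T: evaluates to False.
  door=T, fan=F, valve=F: evaluates to False.
  door=T, fan=F, valve=T: evaluates to False.
  door=T, fan=T, valve=F: evaluates to False.
  door=T, fan=T, valve=T: evaluates to False.
So the whole conjunction is unsatisfiable.

Unsatisfiable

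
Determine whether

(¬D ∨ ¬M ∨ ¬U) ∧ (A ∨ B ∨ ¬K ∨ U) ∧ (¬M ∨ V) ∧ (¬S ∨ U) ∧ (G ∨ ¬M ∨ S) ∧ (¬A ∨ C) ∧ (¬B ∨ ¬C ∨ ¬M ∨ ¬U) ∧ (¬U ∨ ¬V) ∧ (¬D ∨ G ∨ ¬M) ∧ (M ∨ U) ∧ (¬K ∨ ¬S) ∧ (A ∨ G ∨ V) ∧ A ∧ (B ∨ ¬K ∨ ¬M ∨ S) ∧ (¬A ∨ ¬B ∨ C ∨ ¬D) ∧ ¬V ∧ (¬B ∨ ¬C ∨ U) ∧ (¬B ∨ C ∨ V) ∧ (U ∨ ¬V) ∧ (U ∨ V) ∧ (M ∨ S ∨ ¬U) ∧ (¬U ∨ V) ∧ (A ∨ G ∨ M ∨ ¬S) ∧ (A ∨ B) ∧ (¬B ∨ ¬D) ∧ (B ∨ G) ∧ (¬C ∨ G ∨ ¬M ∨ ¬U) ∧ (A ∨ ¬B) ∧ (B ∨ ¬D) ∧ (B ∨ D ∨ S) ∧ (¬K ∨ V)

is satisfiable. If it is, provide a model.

Case V = True:
  Clause (¬V) is falsified — contradiction.
Case V = False:
  (¬M ∨ V) forces M = False.
  (M ∨ U) forces U = True.
  Clause (¬U ∨ V) is falsified — contradiction.
Both cases fail, so the formula is unsatisfiable.

No satisfying assignment exists.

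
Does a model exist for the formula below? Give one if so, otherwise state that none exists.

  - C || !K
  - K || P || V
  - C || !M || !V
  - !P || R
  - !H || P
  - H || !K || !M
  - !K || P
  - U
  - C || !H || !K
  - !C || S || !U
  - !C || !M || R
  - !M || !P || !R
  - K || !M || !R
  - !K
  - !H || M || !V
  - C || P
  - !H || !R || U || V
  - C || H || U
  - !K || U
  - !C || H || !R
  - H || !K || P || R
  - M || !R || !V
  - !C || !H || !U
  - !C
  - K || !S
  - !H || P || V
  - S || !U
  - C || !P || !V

Case S = True:
  (U) forces U = True.
  (!K) forces K = False.
  Clause (K || !S) is falsified — contradiction.
Case S = False:
  (U) forces U = True.
  Clause (S || !U) is falsified — contradiction.
Both cases fail, so the formula is unsatisfiable.

UNSATISFIABLE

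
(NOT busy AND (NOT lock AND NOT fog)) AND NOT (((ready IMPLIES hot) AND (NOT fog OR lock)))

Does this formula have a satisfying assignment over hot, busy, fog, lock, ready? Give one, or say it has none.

hot=F, busy=F, fog=F, lock=F, ready=T

  NOT busy AND (NOT lock AND NOT fog) = True
    NOT busy = True
    NOT lock AND NOT fog = True
      NOT lock = True
      NOT fog = True
  NOT (((ready IMPLIES hot) AND (NOT fog OR lock))) = True
    (ready IMPLIES hot) AND (NOT fog OR lock) = False
      ready IMPLIES hot = False
      NOT fog OR lock = True
        NOT fog = True
Both conjuncts True, so the formula holds.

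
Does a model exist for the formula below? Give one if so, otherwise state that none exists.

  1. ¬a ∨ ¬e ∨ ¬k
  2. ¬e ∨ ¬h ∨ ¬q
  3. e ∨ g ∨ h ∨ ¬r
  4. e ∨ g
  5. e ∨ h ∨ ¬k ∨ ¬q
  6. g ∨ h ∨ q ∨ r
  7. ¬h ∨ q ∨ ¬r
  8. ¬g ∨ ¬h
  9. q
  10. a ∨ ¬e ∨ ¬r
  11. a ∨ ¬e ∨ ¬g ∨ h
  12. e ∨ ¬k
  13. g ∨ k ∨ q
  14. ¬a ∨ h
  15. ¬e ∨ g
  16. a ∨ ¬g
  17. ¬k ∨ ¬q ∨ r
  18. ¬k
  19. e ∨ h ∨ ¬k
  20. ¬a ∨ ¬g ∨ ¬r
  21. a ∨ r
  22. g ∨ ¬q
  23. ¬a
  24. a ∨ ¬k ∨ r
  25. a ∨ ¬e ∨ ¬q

Case a = True:
  Clause (¬a) is falsified — contradiction.
Case a = False:
  (q) forces q = True.
  (a ∨ ¬g) forces g = False.
  Clause (g ∨ ¬q) is falsified — contradiction.
Both cases fail, so the formula is unsatisfiable.

UNSATISFIABLE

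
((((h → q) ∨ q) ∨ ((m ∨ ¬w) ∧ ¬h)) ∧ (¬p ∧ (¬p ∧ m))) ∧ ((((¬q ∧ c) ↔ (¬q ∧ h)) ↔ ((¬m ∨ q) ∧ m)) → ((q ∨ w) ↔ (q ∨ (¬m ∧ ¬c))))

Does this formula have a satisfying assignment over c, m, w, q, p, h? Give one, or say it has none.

c=F; m=T; w=T; q=T; p=F; h=T

  (((h → q) ∨ q) ∨ ((m ∨ ¬w) ∧ ¬h)) ∧ (¬p ∧ (¬p ∧ m)) = True
    ((h → q) ∨ q) ∨ ((m ∨ ¬w) ∧ ¬h) = True
      (h → q) ∨ q = True
        h → q = True
      (m ∨ ¬w) ∧ ¬h = False
        m ∨ ¬w = True
          ¬w = False
        ¬h = False
    ¬p ∧ (¬p ∧ m) = True
      ¬p = True
      ¬p ∧ m = True
        ¬p = True
  (((¬q ∧ c) ↔ (¬q ∧ h)) ↔ ((¬m ∨ q) ∧ m)) → ((q ∨ w) ↔ (q ∨ (¬m ∧ ¬c))) = True
    ((¬q ∧ c) ↔ (¬q ∧ h)) ↔ ((¬m ∨ q) ∧ m) = True
      (¬q ∧ c) ↔ (¬q ∧ h) = True
        ¬q ∧ c = False
          ¬q = False
        ¬q ∧ h = False
          ¬q = False
      (¬m ∨ q) ∧ m = True
        ¬m ∨ q = True
          ¬m = False
    (q ∨ w) ↔ (q ∨ (¬m ∧ ¬c)) = True
      q ∨ w = True
      q ∨ (¬m ∧ ¬c) = True
        ¬m ∧ ¬c = False
          ¬m = False
          ¬c = True
Both conjuncts True, so the formula holds.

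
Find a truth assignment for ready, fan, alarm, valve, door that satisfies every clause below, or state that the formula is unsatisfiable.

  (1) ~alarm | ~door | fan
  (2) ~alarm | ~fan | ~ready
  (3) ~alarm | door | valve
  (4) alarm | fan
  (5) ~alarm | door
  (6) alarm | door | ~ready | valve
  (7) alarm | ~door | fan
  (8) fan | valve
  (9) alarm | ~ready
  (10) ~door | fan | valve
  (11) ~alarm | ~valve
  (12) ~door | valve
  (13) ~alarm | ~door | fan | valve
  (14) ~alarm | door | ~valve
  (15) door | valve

ready = False, fan = True, alarm = False, valve = True, door = True

Try ready = True:
  (alarm | ~ready) forces alarm = True.
  (~alarm | ~fan | ~ready) forces fan = False.
  (~alarm | ~door | fan) forces door = False.
  clause (~alarm | door) is falsified — backtrack.
So ready = False.
Set fan = True.
Try alarm = True:
  (~alarm | door) forces door = True.
  (~alarm | ~valve) forces valve = False.
  clause (~door | valve) is falsified — backtrack.
So alarm = False.
Set valve = True.
Set door = True.
All clauses satisfied.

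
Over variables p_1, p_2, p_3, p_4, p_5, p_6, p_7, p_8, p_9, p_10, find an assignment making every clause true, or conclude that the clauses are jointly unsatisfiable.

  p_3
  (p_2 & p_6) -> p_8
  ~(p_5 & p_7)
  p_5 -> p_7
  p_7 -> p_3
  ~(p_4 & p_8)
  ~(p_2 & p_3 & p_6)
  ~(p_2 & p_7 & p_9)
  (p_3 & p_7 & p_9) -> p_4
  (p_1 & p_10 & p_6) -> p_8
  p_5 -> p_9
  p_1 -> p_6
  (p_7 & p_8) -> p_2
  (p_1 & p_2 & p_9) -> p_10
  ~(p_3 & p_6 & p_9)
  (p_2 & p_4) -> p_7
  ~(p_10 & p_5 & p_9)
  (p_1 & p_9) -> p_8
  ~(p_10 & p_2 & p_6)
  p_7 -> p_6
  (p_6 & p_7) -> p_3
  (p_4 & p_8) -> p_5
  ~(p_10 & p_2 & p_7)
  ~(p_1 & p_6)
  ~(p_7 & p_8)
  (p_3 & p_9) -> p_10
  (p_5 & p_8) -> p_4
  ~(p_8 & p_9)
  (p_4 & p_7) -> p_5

p_1 = False, p_2 = False, p_3 = True, p_4 = False, p_5 = False, p_6 = False, p_7 = False, p_8 = False, p_9 = False, p_10 = True

Unit clause (p_3) forces p_3 = True.
Try p_1 = True:
  (~p_1 | p_6) forces p_6 = True.
  clause (~p_1 | ~p_6) is falsified — backtrack.
So p_1 = False.
Set p_2 = False.
Set p_4 = False.
Set p_5 = False.
Set p_6 = False.
  then (p_6 | ~p_7) forces p_7 = False.
Set p_8 = False.
Set p_9 = False.
Set p_10 = True.
All clauses satisfied.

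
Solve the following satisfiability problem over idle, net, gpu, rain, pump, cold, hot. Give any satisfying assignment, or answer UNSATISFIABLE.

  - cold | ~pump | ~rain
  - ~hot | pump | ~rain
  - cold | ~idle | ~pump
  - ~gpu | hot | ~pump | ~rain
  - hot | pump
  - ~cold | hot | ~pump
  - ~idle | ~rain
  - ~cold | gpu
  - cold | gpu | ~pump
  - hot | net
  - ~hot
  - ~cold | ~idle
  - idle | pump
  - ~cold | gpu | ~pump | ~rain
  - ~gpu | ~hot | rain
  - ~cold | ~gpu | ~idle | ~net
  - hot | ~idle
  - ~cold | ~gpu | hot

Unit clause (~hot) forces hot = False.
In (hot | ~idle) only ~idle is left, so idle = False.
In (hot | pump) only pump is left, so pump = True.
In (~cold | hot | ~pump) only ~cold is left, so cold = False.
In (cold | gpu | ~pump) only gpu is left, so gpu = True.
In (hot | net) only net is left, so net = True.
In (cold | ~pump | ~rain) only ~rain is left, so rain = False.
All clauses satisfied.

idle: False; net: True; gpu: True; rain: False; pump: True; cold: False; hot: False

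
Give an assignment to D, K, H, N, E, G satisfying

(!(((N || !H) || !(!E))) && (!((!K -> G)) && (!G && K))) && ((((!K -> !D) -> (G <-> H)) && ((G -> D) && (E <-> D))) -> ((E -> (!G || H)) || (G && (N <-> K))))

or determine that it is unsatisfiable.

Unsatisfiable

Case K = True: the conjunct !((!K -> G)) becomes !((False -> G)) = False.
Case K = False: the conjunct K is False.
Both cases fail — unsatisfiable.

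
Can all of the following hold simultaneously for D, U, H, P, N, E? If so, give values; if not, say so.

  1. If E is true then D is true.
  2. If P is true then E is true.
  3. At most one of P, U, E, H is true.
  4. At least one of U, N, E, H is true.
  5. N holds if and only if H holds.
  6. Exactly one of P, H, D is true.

D = True, U = True, H = False, P = False, N = False, E = False

  (1) E=F ⇒ D: vacuous ✓
  (2) P=F ⇒ E: vacuous ✓
  (3) {P, U, E, H}: 1 true — at most one ✓
  (4) {U, N, E, H}: 1 true — at least one ✓
  (5) N=F, H=F — same ✓
  (6) {P, H, D}: 1 true — exactly one ✓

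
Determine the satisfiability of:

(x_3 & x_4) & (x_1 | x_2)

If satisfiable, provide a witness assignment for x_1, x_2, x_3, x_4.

x_1: True; x_2: False; x_3: True; x_4: True

  x_3 & x_4 = True
  x_1 | x_2 = True
Both conjuncts True, so the formula holds.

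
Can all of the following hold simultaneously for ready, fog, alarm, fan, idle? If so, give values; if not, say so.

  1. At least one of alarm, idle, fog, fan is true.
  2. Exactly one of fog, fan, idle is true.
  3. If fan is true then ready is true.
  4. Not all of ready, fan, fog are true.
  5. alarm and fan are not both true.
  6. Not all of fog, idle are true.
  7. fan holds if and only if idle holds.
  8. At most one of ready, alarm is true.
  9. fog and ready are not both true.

ready = False; fog = True; alarm = True; fan = False; idle = False

  (1) {alarm, idle, fog, fan}: 2 true — at least one ✓
  (2) {fog, fan, idle}: 1 true — exactly one ✓
  (3) fan=F ⇒ ready: vacuous ✓
  (4) {ready, fan, fog}: 1/3 true — not all ✓
  (5) alarm=T, fan=F — not both ✓
  (6) {fog, idle}: 1/2 true — not all ✓
  (7) fan=F, idle=F — same ✓
  (8) {ready, alarm}: 1 true — at most one ✓
  (9) fog=T, ready=F — not both ✓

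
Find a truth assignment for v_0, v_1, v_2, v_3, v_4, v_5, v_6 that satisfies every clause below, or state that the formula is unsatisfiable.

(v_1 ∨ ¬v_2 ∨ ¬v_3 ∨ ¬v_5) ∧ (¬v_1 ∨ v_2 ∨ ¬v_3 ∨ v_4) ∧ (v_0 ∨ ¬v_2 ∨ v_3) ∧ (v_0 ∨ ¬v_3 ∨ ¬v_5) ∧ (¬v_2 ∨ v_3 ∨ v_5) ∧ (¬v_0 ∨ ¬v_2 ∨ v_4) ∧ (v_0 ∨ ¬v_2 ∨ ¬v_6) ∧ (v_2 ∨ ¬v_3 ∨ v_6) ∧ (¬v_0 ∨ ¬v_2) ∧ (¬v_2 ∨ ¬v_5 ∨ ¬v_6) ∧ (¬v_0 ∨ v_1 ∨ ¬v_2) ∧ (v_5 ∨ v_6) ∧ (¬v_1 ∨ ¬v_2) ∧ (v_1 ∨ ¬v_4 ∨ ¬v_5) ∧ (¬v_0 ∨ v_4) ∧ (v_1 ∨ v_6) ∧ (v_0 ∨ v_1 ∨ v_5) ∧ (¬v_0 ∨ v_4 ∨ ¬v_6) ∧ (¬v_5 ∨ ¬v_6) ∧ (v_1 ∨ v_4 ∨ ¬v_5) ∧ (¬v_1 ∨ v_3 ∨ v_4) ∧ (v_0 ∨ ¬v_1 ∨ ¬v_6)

v_0 = True, v_1 = False, v_2 = False, v_3 = True, v_4 = True, v_5 = False, v_6 = True

Set v_0 = True.
  then (¬v_0 ∨ ¬v_2) forces v_2 = False.
  then (¬v_0 ∨ v_4) forces v_4 = True.
Set v_1 = False.
  then (v_1 ∨ ¬v_4 ∨ ¬v_5) forces v_5 = False.
  then (v_1 ∨ v_6) forces v_6 = True.
Set v_3 = True.
All clauses satisfied.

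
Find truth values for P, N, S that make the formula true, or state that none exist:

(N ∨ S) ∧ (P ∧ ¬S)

P=T, N=T, S=F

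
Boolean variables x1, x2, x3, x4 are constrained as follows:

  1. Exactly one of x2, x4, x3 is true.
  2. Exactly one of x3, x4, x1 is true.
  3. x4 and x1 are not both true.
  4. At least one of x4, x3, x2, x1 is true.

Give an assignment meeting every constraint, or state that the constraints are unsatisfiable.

x1 = False; x2 = False; x3 = False; x4 = True

  (1) {x2, x4, x3}: 1 true — exactly one ✓
  (2) {x3, x4, x1}: 1 true — exactly one ✓
  (3) x4=T, x1=F — not both ✓
  (4) {x4, x3, x2, x1}: 1 true — at least one ✓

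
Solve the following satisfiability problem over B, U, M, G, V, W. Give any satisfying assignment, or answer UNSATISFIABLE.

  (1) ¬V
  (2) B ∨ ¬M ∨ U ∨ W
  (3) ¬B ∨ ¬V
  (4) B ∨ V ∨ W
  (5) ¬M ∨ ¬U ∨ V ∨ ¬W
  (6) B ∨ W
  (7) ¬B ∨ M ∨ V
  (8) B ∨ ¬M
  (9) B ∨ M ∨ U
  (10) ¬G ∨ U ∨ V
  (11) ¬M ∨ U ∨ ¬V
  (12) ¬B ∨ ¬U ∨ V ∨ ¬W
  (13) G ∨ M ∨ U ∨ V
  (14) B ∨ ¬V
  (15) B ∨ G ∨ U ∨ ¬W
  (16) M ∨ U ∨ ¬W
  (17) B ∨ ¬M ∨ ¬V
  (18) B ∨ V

B = True; U = False; M = True; G = False; V = False; W = True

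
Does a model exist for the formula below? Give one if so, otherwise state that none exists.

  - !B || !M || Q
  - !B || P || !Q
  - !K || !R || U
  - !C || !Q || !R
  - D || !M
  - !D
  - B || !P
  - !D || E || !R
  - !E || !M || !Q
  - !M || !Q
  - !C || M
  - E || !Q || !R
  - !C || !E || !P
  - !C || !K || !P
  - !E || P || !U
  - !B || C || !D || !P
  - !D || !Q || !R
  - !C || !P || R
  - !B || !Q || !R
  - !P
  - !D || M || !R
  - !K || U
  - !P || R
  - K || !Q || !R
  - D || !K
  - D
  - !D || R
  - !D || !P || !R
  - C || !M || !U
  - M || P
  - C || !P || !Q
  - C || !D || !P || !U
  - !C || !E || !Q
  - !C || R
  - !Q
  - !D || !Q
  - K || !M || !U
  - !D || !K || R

Case D = True:
  Clause (!D) is falsified — contradiction.
Case D = False:
  Clause (D) is falsified — contradiction.
Both cases fail, so the formula is unsatisfiable.

Unsatisfiable — no assignment works.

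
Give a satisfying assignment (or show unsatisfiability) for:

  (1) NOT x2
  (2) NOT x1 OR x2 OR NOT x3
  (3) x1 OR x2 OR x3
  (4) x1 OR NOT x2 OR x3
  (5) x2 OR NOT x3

x1=T; x2=F; x3=F

Unit clause (NOT x2) forces x2 = False.
In (x2 OR NOT x3) only NOT x3 is left, so x3 = False.
In (x1 OR x2 OR x3) only x1 is left, so x1 = True.
Check each clause:
  (NOT x2): NOT x2 holds.
  (NOT x1 OR x2 OR NOT x3): NOT x3 holds.
  (x1 OR x2 OR x3): x1 holds.
  (x1 OR NOT x2 OR x3): x1 holds.
  (x2 OR NOT x3): NOT x3 holds.
All clauses satisfied.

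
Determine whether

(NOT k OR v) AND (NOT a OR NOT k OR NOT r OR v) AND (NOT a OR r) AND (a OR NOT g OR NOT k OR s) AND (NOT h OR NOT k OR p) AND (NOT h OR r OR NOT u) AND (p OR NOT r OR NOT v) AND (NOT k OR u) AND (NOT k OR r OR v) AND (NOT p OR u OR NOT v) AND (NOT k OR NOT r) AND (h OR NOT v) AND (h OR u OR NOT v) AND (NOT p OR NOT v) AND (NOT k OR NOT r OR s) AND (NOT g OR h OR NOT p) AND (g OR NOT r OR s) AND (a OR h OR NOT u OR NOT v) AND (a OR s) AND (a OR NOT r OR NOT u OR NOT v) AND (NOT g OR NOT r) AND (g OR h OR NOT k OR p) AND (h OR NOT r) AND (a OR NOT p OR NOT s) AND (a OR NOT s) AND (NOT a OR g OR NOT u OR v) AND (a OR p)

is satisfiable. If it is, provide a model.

v = False; k = False; a = True; s = True; u = False; g = False; h = True; r = True; p = False

Set v = False.
  then (NOT k OR v) forces k = False.
Try a = False:
  (a OR s) forces s = True.
  clause (a OR NOT s) is falsified — backtrack.
So a = True.
  then (NOT a OR r) forces r = True.
  then (NOT g OR NOT r) forces g = False.
  then (h OR NOT r) forces h = True.
  then (NOT a OR g OR NOT u OR v) forces u = False.
  then (g OR NOT r OR s) forces s = True.
Set p = False.
All clauses satisfied.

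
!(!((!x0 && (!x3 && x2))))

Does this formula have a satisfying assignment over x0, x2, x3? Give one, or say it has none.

x0: False; x2: True; x3: False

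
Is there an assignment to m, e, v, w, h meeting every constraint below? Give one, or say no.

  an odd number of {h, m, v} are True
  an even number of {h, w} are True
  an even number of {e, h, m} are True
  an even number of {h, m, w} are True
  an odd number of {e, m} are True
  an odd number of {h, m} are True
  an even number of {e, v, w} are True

m: False, e: True, v: False, w: True, h: True

{h, m, v}: 1 true → odd ✓
{h, w}: 2 true → even ✓
{e, h, m}: 2 true → even ✓
{h, m, w}: 2 true → even ✓
{e, m}: 1 true → odd ✓
{h, m}: 1 true → odd ✓
{e, v, w}: 2 true → even ✓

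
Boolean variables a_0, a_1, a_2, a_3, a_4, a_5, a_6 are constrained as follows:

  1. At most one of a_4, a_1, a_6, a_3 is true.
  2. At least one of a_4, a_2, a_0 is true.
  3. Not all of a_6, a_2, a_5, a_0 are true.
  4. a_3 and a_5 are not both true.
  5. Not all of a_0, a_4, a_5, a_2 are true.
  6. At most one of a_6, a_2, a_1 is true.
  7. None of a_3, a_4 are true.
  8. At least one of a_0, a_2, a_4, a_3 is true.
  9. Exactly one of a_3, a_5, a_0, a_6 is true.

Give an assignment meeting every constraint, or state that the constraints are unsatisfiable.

a_0 = False, a_1 = False, a_2 = True, a_3 = False, a_4 = False, a_5 = True, a_6 = False

  (1) {a_4, a_1, a_6, a_3}: 0 true — at most one ✓
  (2) {a_4, a_2, a_0}: 1 true — at least one ✓
  (3) {a_6, a_2, a_5, a_0}: 2/4 true — not all ✓
  (4) a_3=F, a_5=T — not both ✓
  (5) {a_0, a_4, a_5, a_2}: 2/4 true — not all ✓
  (6) {a_6, a_2, a_1}: 1 true — at most one ✓
  (7) {a_3, a_4}: 0 true — none ✓
  (8) {a_0, a_2, a_4, a_3}: 1 true — at least one ✓
  (9) {a_3, a_5, a_0, a_6}: 1 true — exactly one ✓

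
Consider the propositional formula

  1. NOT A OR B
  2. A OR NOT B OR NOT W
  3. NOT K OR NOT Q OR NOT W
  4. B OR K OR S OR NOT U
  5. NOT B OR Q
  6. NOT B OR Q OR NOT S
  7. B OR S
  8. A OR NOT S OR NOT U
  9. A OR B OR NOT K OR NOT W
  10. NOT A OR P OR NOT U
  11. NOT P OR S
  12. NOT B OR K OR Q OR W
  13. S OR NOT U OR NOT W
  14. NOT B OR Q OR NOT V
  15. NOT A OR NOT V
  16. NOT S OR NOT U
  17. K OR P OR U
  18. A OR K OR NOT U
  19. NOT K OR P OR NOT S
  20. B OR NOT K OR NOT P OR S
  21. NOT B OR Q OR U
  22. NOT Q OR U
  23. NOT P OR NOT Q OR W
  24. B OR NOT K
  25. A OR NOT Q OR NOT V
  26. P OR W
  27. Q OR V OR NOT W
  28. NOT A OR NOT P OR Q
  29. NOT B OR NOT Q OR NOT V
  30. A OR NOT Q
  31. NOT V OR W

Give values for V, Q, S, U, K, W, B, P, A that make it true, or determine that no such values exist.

V = False; Q = False; S = True; U = False; K = False; W = False; B = False; P = True; A = False

Set V = False.
Set Q = False.
  then (NOT B OR Q) forces B = False.
  then (B OR S) forces S = True.
  then (NOT S OR NOT U) forces U = False.
  then (B OR NOT K) forces K = False.
  then (Q OR V OR NOT W) forces W = False.
  then (NOT A OR B) forces A = False.
  then (K OR P OR U) forces P = True.
All clauses satisfied.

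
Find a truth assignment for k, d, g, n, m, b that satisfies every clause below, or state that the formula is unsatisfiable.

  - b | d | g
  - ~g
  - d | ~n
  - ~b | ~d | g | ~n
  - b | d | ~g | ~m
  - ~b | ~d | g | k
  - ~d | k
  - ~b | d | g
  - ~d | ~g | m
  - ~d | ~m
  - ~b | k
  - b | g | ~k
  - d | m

k = True, d = True, g = False, n = False, m = False, b = True

Unit clause (~g) forces g = False.
Try k = False:
  (~d | k) forces d = False.
  (b | d | g) forces b = True.
  clause (~b | d | g) is falsified — backtrack.
So k = True.
  then (b | g | ~k) forces b = True.
  then (~b | d | g) forces d = True.
  then (~d | ~m) forces m = False.
  then (~b | ~d | g | ~n) forces n = False.
All clauses satisfied.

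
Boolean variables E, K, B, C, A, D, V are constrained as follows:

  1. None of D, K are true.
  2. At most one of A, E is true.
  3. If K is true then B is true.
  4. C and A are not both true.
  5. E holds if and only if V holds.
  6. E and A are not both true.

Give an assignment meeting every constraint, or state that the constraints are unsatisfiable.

E = False, K = False, B = True, C = False, A = False, D = False, V = False

  (1) {D, K}: 0 true — none ✓
  (2) {A, E}: 0 true — at most one ✓
  (3) K=F ⇒ B: vacuous ✓
  (4) C=F, A=F — not both ✓
  (5) E=F, V=F — same ✓
  (6) E=F, A=F — not both ✓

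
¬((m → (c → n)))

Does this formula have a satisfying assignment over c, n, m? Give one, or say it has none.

c = True, n = False, m = True

  ¬((m → (c → n))) = True
    m → (c → n) = False
      c → n = False
The formula evaluates to True.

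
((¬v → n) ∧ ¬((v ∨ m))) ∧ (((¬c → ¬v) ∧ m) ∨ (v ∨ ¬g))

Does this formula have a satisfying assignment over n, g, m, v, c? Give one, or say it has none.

n = True; g = False; m = False; v = False; c = False

  (¬v → n) ∧ ¬((v ∨ m)) = True
    ¬v → n = True
      ¬v = True
    ¬((v ∨ m)) = True
      v ∨ m = False
  ((¬c → ¬v) ∧ m) ∨ (v ∨ ¬g) = True
    (¬c → ¬v) ∧ m = False
      ¬c → ¬v = True
        ¬c = True
        ¬v = True
    v ∨ ¬g = True
      ¬g = True
Both conjuncts True, so the formula holds.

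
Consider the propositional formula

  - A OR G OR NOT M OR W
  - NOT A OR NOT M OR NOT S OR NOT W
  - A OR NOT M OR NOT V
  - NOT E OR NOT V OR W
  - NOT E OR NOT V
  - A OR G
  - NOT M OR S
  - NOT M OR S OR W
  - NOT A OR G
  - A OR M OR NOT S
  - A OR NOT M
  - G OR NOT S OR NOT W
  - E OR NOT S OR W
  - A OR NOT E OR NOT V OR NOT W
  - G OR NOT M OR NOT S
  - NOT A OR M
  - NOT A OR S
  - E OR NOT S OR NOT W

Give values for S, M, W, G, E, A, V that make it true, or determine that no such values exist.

Set S = False.
  then (NOT M OR S) forces M = False.
  then (NOT A OR M) forces A = False.
  then (A OR G) forces G = True.
Set W = False.
Set E = False.
Set V = False.
All clauses satisfied.

S=F, M=F, W=F, G=T, E=F, A=F, V=F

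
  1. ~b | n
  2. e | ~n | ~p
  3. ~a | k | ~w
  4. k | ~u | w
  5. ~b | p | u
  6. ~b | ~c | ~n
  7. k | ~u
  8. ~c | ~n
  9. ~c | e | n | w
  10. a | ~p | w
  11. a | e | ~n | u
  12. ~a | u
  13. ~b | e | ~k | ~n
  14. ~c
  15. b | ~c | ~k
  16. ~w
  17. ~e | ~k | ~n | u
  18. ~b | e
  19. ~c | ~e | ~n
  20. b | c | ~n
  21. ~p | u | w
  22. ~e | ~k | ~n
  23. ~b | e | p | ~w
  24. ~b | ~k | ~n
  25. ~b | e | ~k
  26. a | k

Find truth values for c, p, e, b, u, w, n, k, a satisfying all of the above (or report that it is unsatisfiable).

Unit clause (~c) forces c = False.
Unit clause (~w) forces w = False.
Set p = False.
Set e = True.
Try b = True:
  (~b | n) forces n = True.
  (~b | p | u) forces u = True.
  (k | ~u | w) forces k = True.
  clause (~e | ~k | ~n) is falsified — backtrack.
So b = False.
  then (b | c | ~n) forces n = False.
Set u = False.
  then (~a | u) forces a = False.
  then (a | k) forces k = True.
All clauses satisfied.

c = False, p = False, e = True, b = False, u = False, w = False, n = False, k = True, a = False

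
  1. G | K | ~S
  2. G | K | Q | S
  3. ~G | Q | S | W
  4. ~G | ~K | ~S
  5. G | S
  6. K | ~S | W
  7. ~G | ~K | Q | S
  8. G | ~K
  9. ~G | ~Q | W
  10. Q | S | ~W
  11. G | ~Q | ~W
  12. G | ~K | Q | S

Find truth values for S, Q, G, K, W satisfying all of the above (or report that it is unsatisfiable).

Set S = True.
Set Q = True.
Try G = False:
  (G | K | ~S) forces K = True.
  clause (G | ~K) is falsified — backtrack.
So G = True.
  then (~G | ~K | ~S) forces K = False.
  then (K | ~S | W) forces W = True.
All clauses satisfied.

S = True, Q = True, G = True, K = False, W = True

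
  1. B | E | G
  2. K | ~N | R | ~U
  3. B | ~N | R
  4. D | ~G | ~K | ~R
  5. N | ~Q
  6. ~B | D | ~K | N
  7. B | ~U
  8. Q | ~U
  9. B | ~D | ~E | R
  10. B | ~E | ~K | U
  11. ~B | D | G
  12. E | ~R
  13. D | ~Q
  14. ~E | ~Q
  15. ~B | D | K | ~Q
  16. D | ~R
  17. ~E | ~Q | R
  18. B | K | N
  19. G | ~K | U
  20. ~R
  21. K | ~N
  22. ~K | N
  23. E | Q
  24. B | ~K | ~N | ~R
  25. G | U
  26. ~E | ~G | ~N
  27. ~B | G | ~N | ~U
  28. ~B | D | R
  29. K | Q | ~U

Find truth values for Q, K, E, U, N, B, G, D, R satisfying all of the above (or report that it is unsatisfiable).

Q = False, K = False, E = True, U = False, N = False, B = True, G = True, D = True, R = False

Unit clause (~R) forces R = False.
Set Q = False.
  then (Q | ~U) forces U = False.
  then (E | Q) forces E = True.
  then (G | U) forces G = True.
  then (~E | ~G | ~N) forces N = False.
  then (~K | N) forces K = False.
  then (B | K | N) forces B = True.
  then (~B | D | R) forces D = True.
All clauses satisfied.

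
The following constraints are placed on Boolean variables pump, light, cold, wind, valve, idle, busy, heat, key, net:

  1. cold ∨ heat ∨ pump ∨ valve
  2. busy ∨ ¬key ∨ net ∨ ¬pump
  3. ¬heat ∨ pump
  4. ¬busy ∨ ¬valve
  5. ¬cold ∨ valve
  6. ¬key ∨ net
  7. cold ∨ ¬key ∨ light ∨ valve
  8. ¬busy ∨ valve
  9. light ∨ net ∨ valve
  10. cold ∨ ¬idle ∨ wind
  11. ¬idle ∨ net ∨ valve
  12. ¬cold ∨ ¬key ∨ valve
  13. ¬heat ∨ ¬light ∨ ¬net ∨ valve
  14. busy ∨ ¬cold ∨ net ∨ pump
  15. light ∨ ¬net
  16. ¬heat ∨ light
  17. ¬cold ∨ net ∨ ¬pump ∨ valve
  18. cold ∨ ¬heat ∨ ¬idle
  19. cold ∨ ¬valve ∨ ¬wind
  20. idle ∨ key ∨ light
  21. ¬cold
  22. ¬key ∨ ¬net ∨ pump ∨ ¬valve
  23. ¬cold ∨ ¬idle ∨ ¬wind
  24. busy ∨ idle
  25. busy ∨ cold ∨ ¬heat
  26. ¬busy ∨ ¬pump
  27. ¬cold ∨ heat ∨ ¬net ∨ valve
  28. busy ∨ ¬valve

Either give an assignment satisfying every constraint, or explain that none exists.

Unit clause (¬cold) forces cold = False.
Set pump = True.
  then (¬busy ∨ ¬pump) forces busy = False.
  then (busy ∨ ¬valve) forces valve = False.
  then (busy ∨ idle) forces idle = True.
  then (busy ∨ cold ∨ ¬heat) forces heat = False.
  then (cold ∨ ¬idle ∨ wind) forces wind = True.
  then (¬idle ∨ net ∨ valve) forces net = True.
  then (light ∨ ¬net) forces light = True.
Set key = True.
All clauses satisfied.

pump = True, light = True, cold = False, wind = True, valve = False, idle = True, busy = False, heat = False, key = True, net = True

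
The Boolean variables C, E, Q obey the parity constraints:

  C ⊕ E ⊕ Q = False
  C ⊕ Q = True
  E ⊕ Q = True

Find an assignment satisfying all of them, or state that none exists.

C: True, E: True, Q: False

C ⊕ E ⊕ Q = T ⊕ T ⊕ F = False ✓
C ⊕ Q = T ⊕ F = True ✓
E ⊕ Q = T ⊕ F = True ✓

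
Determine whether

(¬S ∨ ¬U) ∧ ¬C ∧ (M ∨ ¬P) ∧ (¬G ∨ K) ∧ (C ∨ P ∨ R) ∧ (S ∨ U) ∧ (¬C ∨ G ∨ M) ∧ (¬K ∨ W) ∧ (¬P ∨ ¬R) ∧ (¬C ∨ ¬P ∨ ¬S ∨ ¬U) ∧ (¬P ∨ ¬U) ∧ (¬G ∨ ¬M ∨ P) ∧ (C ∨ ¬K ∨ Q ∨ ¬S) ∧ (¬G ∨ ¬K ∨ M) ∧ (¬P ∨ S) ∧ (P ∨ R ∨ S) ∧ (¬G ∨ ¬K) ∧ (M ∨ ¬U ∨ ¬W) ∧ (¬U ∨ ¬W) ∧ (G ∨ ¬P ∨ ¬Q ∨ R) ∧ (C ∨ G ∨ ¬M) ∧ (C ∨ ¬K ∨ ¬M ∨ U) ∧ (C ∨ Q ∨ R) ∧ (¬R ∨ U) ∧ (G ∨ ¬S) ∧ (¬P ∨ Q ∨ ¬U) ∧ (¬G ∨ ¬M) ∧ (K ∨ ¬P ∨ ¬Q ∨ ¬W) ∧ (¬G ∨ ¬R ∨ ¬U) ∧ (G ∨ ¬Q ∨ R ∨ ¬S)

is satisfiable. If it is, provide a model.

Unit clause (¬C) forces C = False.
Set P = False.
  then (C ∨ P ∨ R) forces R = True.
  then (¬R ∨ U) forces U = True.
  then (¬G ∨ ¬R ∨ ¬U) forces G = False.
  then (¬S ∨ ¬U) forces S = False.
  then (¬U ∨ ¬W) forces W = False.
  then (C ∨ G ∨ ¬M) forces M = False.
  then (¬K ∨ W) forces K = False.
Set Q = False.
All clauses satisfied.

P=F, S=F, K=F, G=F, C=F, U=T, Q=F, M=F, W=F, R=T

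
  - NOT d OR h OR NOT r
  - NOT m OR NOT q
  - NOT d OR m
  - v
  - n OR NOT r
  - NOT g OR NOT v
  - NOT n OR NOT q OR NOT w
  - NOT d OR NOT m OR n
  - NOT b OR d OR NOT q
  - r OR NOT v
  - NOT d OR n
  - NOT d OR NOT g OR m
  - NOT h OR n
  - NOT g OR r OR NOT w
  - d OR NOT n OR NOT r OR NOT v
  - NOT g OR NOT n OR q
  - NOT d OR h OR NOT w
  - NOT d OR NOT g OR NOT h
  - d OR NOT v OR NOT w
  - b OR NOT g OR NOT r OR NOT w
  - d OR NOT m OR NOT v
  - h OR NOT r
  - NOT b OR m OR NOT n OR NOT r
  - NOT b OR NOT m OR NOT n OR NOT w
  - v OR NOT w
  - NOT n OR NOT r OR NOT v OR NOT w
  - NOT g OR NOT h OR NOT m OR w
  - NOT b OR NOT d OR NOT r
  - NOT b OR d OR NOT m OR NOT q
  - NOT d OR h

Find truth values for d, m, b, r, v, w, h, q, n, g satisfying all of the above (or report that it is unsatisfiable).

d: True, m: True, b: False, r: True, v: True, w: False, h: True, q: False, n: True, g: False

Unit clause (v) forces v = True.
In (NOT g OR NOT v) only NOT g is left, so g = False.
In (r OR NOT v) only r is left, so r = True.
In (h OR NOT r) only h is left, so h = True.
In (n OR NOT r) only n is left, so n = True.
In (d OR NOT n OR NOT r OR NOT v) only d is left, so d = True.
In (NOT n OR NOT r OR NOT v OR NOT w) only NOT w is left, so w = False.
In (NOT b OR NOT d OR NOT r) only NOT b is left, so b = False.
In (NOT d OR m) only m is left, so m = True.
In (NOT m OR NOT q) only NOT q is left, so q = False.
All clauses satisfied.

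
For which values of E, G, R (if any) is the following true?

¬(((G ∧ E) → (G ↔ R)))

E = True; G = True; R = False

  ¬(((G ∧ E) → (G ↔ R))) = True
    (G ∧ E) → (G ↔ R) = False
      G ∧ E = True
      G ↔ R = False
The formula evaluates to True.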